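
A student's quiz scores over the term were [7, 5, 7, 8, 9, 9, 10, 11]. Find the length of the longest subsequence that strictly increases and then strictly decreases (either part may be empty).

inc[i] = longest strictly increasing subsequence ending at i; dec[i] = longest strictly decreasing subsequence starting at i:
i:      1  2  3  4  5  6  7  8
a[i]:   7  5  7  8  9  9 10 11
inc:    1  1  2  3  4  4  5  6
dec:    2  1  1  1  1  1  1  1
Best peak at i=8 (value 11): inc=6, dec=1, length 6+1−1 = 6.

6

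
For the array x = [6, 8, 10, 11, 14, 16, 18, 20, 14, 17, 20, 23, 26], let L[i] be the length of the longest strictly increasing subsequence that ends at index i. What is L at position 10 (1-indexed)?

dp[i] = 1 + max{dp[j] : j<i, x[j]<x[i]} (or 1 if no such j):
i:      1  2  3  4  5  6  7  8  9 10 11 12 13
x[i]:   6  8 10 11 14 16 18 20 14 17 20 23 26
dp:     1  2  3  4  5  6  7  8  5  7  8  9 10
At index 10 the value is 7.

7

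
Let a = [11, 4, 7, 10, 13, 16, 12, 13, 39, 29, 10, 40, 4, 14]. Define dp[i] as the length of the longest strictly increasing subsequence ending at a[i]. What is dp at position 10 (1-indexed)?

6

dp[i] = 1 + max{dp[j] : j<i, a[j]<a[i]} (or 1 if no such j):
i:      1  2  3  4  5  6  7  8  9 10 11 12 13 14
a[i]:  11  4  7 10 13 16 12 13 39 29 10 40  4 14
dp:     1  1  2  3  4  5  4  5  6  6  3  7  1  6
At index 10 the value is 6.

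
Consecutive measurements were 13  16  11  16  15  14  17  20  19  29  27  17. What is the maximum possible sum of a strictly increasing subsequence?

Let S[i] be the best sum of a strictly increasing subsequence ending at i:
i:      1  2  3  4  5  6  7  8  9 10 11 12
a[i]:  13 16 11 16 15 14 17 20 19 29 27 17
S:     13 29 11 29 28 27 46 66 65 95 93 46
Maximum is 95 (e.g. 13 + 16 + 17 + 20 + 29).

95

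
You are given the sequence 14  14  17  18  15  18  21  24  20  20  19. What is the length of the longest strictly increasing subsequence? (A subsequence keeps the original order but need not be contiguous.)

5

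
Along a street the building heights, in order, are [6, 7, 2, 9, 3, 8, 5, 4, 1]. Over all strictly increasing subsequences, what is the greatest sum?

22

Let S[i] be the best sum of a strictly increasing subsequence ending at i:
i:      1  2  3  4  5  6  7  8  9
a[i]:   6  7  2  9  3  8  5  4  1
S:      6 13  2 22  5 21 10  9  1
Maximum is 22 (e.g. 6 + 7 + 9).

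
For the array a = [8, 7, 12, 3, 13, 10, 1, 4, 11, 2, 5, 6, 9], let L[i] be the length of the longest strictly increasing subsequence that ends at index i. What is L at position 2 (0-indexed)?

2

dp[i] = 1 + max{dp[j] : j<i, a[j]<a[i]} (or 1 if no such j):
i:      0  1  2  3  4  5  6  7  8  9 10 11 12
a[i]:   8  7 12  3 13 10  1  4 11  2  5  6  9
dp:     1  1  2  1  3  2  1  2  3  2  3  4  5
At index 2 the value is 2.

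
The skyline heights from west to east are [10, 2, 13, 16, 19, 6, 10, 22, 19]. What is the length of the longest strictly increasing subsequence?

Let dp[i] be the length of the longest such subsequence ending at index i:
i:      1  2  3  4  5  6  7  8  9
a[i]:  10  2 13 16 19  6 10 22 19
dp:     1  1  2  3  4  2  3  5  4
Maximum dp value is 5.

5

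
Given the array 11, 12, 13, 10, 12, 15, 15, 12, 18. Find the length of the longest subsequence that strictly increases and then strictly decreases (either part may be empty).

5

inc[i] = longest strictly increasing subsequence ending at i; dec[i] = longest strictly decreasing subsequence starting at i:
i:      1  2  3  4  5  6  7  8  9
a[i]:  11 12 13 10 12 15 15 12 18
inc:    1  2  3  1  2  4  4  2  5
dec:    2  2  2  1  1  2  2  1  1
Best peak at i=6 (value 15): inc=4, dec=2, length 4+2−1 = 5.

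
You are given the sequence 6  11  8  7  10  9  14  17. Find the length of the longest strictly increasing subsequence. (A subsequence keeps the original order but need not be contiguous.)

5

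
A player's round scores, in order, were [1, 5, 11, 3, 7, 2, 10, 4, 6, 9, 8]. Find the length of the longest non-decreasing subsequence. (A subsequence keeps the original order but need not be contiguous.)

5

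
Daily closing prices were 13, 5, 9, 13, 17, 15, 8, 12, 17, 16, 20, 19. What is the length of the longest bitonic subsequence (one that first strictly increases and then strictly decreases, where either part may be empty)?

inc[i] = longest strictly increasing subsequence ending at i; dec[i] = longest strictly decreasing subsequence starting at i:
i:      1  2  3  4  5  6  7  8  9 10 11 12
a[i]:  13  5  9 13 17 15  8 12 17 16 20 19
inc:    1  1  2  3  4  4  2  3  5  5  6  6
dec:    3  1  2  2  3  2  1  1  2  1  2  1
Best peak at i=11 (value 20): inc=6, dec=2, length 6+2−1 = 7.

7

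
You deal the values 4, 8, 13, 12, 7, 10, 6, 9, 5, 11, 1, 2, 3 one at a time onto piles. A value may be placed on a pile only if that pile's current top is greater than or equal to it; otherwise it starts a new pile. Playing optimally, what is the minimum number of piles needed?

Place each on the leftmost legal pile:
4 → new pile 1 (tops now [4])
8 → new pile 2 (tops now [4, 8])
13 → new pile 3 (tops now [4, 8, 13])
12 → pile 3 (tops now [4, 8, 12])
7 → pile 2 (tops now [4, 7, 12])
10 → pile 3 (tops now [4, 7, 10])
6 → pile 2 (tops now [4, 6, 10])
9 → pile 3 (tops now [4, 6, 9])
5 → pile 2 (tops now [4, 5, 9])
11 → new pile 4 (tops now [4, 5, 9, 11])
1 → pile 1 (tops now [1, 5, 9, 11])
2 → pile 2 (tops now [1, 2, 9, 11])
3 → pile 3 (tops now [1, 2, 3, 11])
Four piles.

4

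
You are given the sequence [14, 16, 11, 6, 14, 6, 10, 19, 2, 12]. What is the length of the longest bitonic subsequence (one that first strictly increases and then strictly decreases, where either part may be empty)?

5

inc[i] = longest strictly increasing subsequence ending at i; dec[i] = longest strictly decreasing subsequence starting at i:
i:      1  2  3  4  5  6  7  8  9 10
a[i]:  14 16 11  6 14  6 10 19  2 12
inc:    1  2  1  1  2  1  2  3  1  3
dec:    4  4  3  2  3  2  2  2  1  1
Best peak at i=2 (value 16): inc=2, dec=4, length 2+4−1 = 5.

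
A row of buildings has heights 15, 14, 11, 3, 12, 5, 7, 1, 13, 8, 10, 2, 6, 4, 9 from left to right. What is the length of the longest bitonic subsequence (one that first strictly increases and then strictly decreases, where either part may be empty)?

inc[i] = longest strictly increasing subsequence ending at i; dec[i] = longest strictly decreasing subsequence starting at i:
i:      1  2  3  4  5  6  7  8  9 10 11 12 13 14 15
a[i]:  15 14 11  3 12  5  7  1 13  8 10  2  6  4  9
inc:    1  1  1  1  2  2  3  1  4  4  5  2  3  3  5
dec:    6  5  4  2  4  2  3  1  4  3  3  1  2  1  1
Best peak at i=9 (value 13): inc=4, dec=4, length 4+4−1 = 7.

7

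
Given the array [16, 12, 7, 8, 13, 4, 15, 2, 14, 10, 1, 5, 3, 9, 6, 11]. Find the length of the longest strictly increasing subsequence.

4

Track the smallest tail for each achievable length (strict):
16 → extends → [16]
12 → replaces 16 → [12]
7 → replaces 12 → [7]
8 → extends → [7, 8]
13 → extends → [7, 8, 13]
4 → replaces 7 → [4, 8, 13]
15 → extends → [4, 8, 13, 15]
2 → replaces 4 → [2, 8, 13, 15]
14 → replaces 15 → [2, 8, 13, 14]
10 → replaces 13 → [2, 8, 10, 14]
1 → replaces 2 → [1, 8, 10, 14]
5 → replaces 8 → [1, 5, 10, 14]
3 → replaces 5 → [1, 3, 10, 14]
9 → replaces 10 → [1, 3, 9, 14]
6 → replaces 9 → [1, 3, 6, 14]
11 → replaces 14 → [1, 3, 6, 11]
Four tails, so the longest strictly increasing subsequence has length 4 (e.g. 7, 8, 13, 15).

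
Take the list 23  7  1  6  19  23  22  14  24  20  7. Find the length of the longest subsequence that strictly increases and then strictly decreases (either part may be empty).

7

inc[i] = longest strictly increasing subsequence ending at i; dec[i] = longest strictly decreasing subsequence starting at i:
i:      1  2  3  4  5  6  7  8  9 10 11
a[i]:  23  7  1  6 19 23 22 14 24 20  7
inc:    1  1  1  2  3  4  4  3  5  4  3
dec:    4  2  1  1  3  4  3  2  3  2  1
Best peak at i=6 (value 23): inc=4, dec=4, length 4+4−1 = 7.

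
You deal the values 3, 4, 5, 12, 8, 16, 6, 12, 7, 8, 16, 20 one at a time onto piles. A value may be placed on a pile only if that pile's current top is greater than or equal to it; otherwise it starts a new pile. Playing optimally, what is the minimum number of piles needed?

8

The minimum number of non-increasing subsequences covering a sequence equals the length of its longest strictly increasing subsequence.
LIS length is 8 (e.g. 3, 4, 5, 6, 7, 8, 16, 20), so 8 piles are needed.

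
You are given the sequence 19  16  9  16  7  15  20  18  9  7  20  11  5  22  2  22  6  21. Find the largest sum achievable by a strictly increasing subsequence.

85

Let S[i] be the best sum of a strictly increasing subsequence ending at i:
i:      1  2  3  4  5  6  7  8  9 10 11 12 13 14 15 16 17 18
a[i]:  19 16  9 16  7 15 20 18  9  7 20 11  5 22  2 22  6 21
S:     19 16  9 25  7 24 45 43 16  7 63 27  5 85  2 85 11 84
Maximum is 85 (e.g. 9 + 16 + 18 + 20 + 22).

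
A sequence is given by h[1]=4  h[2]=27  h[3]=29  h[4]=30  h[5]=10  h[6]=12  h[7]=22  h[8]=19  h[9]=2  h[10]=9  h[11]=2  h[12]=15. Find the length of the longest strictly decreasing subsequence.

5

Let dp[i] be the longest strictly decreasing subsequence ending at i:
i:      1  2  3  4  5  6  7  8  9 10 11 12
h[i]:   4 27 29 30 10 12 22 19  2  9  2 15
dp:     1  1  1  1  2  2  2  3  4  4  5  4
Maximum is 5.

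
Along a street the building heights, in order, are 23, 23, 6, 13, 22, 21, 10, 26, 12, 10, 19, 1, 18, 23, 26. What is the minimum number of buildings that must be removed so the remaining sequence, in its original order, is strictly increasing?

Fewest deletions = n − (longest strictly increasing subsequence).
i:      1  2  3  4  5  6  7  8  9 10 11 12 13 14 15
a[i]:  23 23  6 13 22 21 10 26 12 10 19  1 18 23 26
dp:     1  1  1  2  3  3  2  4  3  2  4  1  4  5  6
max dp = 6, so deletions = 15 − 6 = 9.

9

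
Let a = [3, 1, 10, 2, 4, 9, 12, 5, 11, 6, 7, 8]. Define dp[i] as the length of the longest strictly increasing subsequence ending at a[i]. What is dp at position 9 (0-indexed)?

5

dp[i] = 1 + max{dp[j] : j<i, a[j]<a[i]} (or 1 if no such j):
i:      0  1  2  3  4  5  6  7  8  9 10 11
a[i]:   3  1 10  2  4  9 12  5 11  6  7  8
dp:     1  1  2  2  3  4  5  4  5  5  6  7
At index 9 the value is 5.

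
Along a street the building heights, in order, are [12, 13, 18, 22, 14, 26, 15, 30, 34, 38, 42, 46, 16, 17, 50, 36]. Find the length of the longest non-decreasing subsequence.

Track the smallest tail for each achievable length (allowing ties):
12 → extends → [12]
13 → extends → [12, 13]
18 → extends → [12, 13, 18]
22 → extends → [12, 13, 18, 22]
14 → replaces 18 → [12, 13, 14, 22]
26 → extends → [12, 13, 14, 22, 26]
15 → replaces 22 → [12, 13, 14, 15, 26]
30 → extends → [12, 13, 14, 15, 26, 30]
34 → extends → [12, 13, 14, 15, 26, 30, 34]
38 → extends → [12, 13, 14, 15, 26, 30, 34, 38]
42 → extends → [12, 13, 14, 15, 26, 30, 34, 38, 42]
46 → extends → [12, 13, 14, 15, 26, 30, 34, 38, 42, 46]
16 → replaces 26 → [12, 13, 14, 15, 16, 30, 34, 38, 42, 46]
17 → replaces 30 → [12, 13, 14, 15, 16, 17, 34, 38, 42, 46]
50 → extends → [12, 13, 14, 15, 16, 17, 34, 38, 42, 46, 50]
36 → replaces 38 → [12, 13, 14, 15, 16, 17, 34, 36, 42, 46, 50]
Eleven tails, so the longest non-decreasing subsequence has length 11 (e.g. 12, 13, 18, 22, 26, 30, 34, 38, 42, 46, 50).

11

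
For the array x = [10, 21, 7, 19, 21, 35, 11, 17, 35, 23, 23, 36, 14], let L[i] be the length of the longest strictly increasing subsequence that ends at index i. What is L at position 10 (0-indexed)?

4

dp[i] = 1 + max{dp[j] : j<i, x[j]<x[i]} (or 1 if no such j):
i:      0  1  2  3  4  5  6  7  8  9 10 11 12
x[i]:  10 21  7 19 21 35 11 17 35 23 23 36 14
dp:     1  2  1  2  3  4  2  3  4  4  4  5  3
At index 10 the value is 4.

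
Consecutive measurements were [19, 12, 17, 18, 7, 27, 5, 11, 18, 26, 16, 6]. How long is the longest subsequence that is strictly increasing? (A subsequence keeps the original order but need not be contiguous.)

Track the smallest tail for each achievable length (strict):
19 → extends → [19]
12 → replaces 19 → [12]
17 → extends → [12, 17]
18 → extends → [12, 17, 18]
7 → replaces 12 → [7, 17, 18]
27 → extends → [7, 17, 18, 27]
5 → replaces 7 → [5, 17, 18, 27]
11 → replaces 17 → [5, 11, 18, 27]
18 → already a tail → [5, 11, 18, 27]
26 → replaces 27 → [5, 11, 18, 26]
16 → replaces 18 → [5, 11, 16, 26]
6 → replaces 11 → [5, 6, 16, 26]
Four tails, so the longest strictly increasing subsequence has length 4 (e.g. 12, 17, 18, 27).

4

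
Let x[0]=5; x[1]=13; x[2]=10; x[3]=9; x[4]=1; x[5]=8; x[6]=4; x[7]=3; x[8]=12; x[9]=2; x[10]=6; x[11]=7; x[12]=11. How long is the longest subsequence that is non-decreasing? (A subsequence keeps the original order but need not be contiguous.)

Track the smallest tail for each achievable length (allowing ties):
5 → extends → [5]
13 → extends → [5, 13]
10 → replaces 13 → [5, 10]
9 → replaces 10 → [5, 9]
1 → replaces 5 → [1, 9]
8 → replaces 9 → [1, 8]
4 → replaces 8 → [1, 4]
3 → replaces 4 → [1, 3]
12 → extends → [1, 3, 12]
2 → replaces 3 → [1, 2, 12]
6 → replaces 12 → [1, 2, 6]
7 → extends → [1, 2, 6, 7]
11 → extends → [1, 2, 6, 7, 11]
Five tails, so the longest non-decreasing subsequence has length 5 (e.g. 1, 4, 6, 7, 11).

5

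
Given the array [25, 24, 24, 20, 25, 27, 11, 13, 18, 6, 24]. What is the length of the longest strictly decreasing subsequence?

Negate each value so 'decreasing' becomes 'increasing', then run patience tails on the negated sequence:
-25 → extends → [-25]
-24 → extends → [-25, -24]
-24 → already a tail → [-25, -24]
-20 → extends → [-25, -24, -20]
-25 → already a tail → [-25, -24, -20]
-27 → replaces -25 → [-27, -24, -20]
-11 → extends → [-27, -24, -20, -11]
-13 → replaces -11 → [-27, -24, -20, -13]
-18 → replaces -13 → [-27, -24, -20, -18]
-6 → extends → [-27, -24, -20, -18, -6]
-24 → already a tail → [-27, -24, -20, -18, -6]
Five tails, so the longest strictly decreasing subsequence of the original has length 5.

5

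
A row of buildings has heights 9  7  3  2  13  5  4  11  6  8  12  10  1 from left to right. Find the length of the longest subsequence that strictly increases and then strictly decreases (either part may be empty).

inc[i] = longest strictly increasing subsequence ending at i; dec[i] = longest strictly decreasing subsequence starting at i:
i:      1  2  3  4  5  6  7  8  9 10 11 12 13
a[i]:   9  7  3  2 13  5  4 11  6  8 12 10  1
inc:    1  1  1  1  2  2  2  3  3  4  5  5  1
dec:    5  4  3  2  4  3  2  3  2  2  3  2  1
Best peak at i=11 (value 12): inc=5, dec=3, length 5+3−1 = 7.

7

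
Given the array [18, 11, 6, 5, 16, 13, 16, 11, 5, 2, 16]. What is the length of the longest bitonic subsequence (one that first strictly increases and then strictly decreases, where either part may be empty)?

6

inc[i] = longest strictly increasing subsequence ending at i; dec[i] = longest strictly decreasing subsequence starting at i:
i:      1  2  3  4  5  6  7  8  9 10 11
a[i]:  18 11  6  5 16 13 16 11  5  2 16
inc:    1  1  1  1  2  2  3  2  1  1  3
dec:    6  4  3  2  5  4  4  3  2  1  1
Best peak at i=1 (value 18): inc=1, dec=6, length 1+6−1 = 6.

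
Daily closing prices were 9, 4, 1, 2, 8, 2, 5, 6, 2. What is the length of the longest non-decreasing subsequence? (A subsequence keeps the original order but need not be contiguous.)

5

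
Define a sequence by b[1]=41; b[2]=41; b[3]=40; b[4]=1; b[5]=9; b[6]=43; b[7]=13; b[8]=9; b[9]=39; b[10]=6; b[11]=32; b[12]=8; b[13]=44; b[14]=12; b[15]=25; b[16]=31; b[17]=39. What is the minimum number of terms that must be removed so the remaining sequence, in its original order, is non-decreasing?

10

Fewest deletions = n − (longest non-decreasing subsequence).
Patience tails:
41 → extends → [41]
41 → extends → [41, 41]
40 → replaces 41 → [40, 41]
1 → replaces 40 → [1, 41]
9 → replaces 41 → [1, 9]
43 → extends → [1, 9, 43]
13 → replaces 43 → [1, 9, 13]
9 → replaces 13 → [1, 9, 9]
39 → extends → [1, 9, 9, 39]
6 → replaces 9 → [1, 6, 9, 39]
32 → replaces 39 → [1, 6, 9, 32]
8 → replaces 9 → [1, 6, 8, 32]
44 → extends → [1, 6, 8, 32, 44]
12 → replaces 32 → [1, 6, 8, 12, 44]
25 → replaces 44 → [1, 6, 8, 12, 25]
31 → extends → [1, 6, 8, 12, 25, 31]
39 → extends → [1, 6, 8, 12, 25, 31, 39]
Longest non-decreasing subsequence has length 7, so deletions = 17 − 7 = 10.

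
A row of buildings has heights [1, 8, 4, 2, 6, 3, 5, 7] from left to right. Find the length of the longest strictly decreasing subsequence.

3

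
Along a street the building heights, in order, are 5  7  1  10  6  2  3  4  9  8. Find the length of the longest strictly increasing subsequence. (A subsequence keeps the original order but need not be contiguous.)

Let dp[i] be the length of the longest such subsequence ending at index i:
i:      1  2  3  4  5  6  7  8  9 10
a[i]:   5  7  1 10  6  2  3  4  9  8
dp:     1  2  1  3  2  2  3  4  5  5
Maximum dp value is 5.

5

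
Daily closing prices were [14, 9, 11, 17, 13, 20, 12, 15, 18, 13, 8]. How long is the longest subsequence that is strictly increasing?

5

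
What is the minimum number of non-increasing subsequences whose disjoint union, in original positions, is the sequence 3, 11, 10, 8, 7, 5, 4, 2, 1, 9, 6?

Place each on the leftmost legal pile:
3 → new pile 1 (tops now [3])
11 → new pile 2 (tops now [3, 11])
10 → pile 2 (tops now [3, 10])
8 → pile 2 (tops now [3, 8])
7 → pile 2 (tops now [3, 7])
5 → pile 2 (tops now [3, 5])
4 → pile 2 (tops now [3, 4])
2 → pile 1 (tops now [2, 4])
1 → pile 1 (tops now [1, 4])
9 → new pile 3 (tops now [1, 4, 9])
6 → pile 3 (tops now [1, 4, 6])
Three piles.

3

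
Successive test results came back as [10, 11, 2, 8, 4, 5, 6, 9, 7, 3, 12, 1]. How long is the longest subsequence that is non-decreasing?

6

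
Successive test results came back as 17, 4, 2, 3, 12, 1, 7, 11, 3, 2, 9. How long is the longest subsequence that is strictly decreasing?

5

Negate each value so 'decreasing' becomes 'increasing', then run patience tails on the negated sequence:
-17 → extends → [-17]
-4 → extends → [-17, -4]
-2 → extends → [-17, -4, -2]
-3 → replaces -2 → [-17, -4, -3]
-12 → replaces -4 → [-17, -12, -3]
-1 → extends → [-17, -12, -3, -1]
-7 → replaces -3 → [-17, -12, -7, -1]
-11 → replaces -7 → [-17, -12, -11, -1]
-3 → replaces -1 → [-17, -12, -11, -3]
-2 → extends → [-17, -12, -11, -3, -2]
-9 → replaces -3 → [-17, -12, -11, -9, -2]
Five tails, so the longest strictly decreasing subsequence of the original has length 5.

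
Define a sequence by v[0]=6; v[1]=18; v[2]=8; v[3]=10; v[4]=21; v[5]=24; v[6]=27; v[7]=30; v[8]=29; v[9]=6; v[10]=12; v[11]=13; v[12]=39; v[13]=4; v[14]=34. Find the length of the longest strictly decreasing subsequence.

Let dp[i] be the longest strictly decreasing subsequence ending at i:
i:      0  1  2  3  4  5  6  7  8  9 10 11 12 13 14
v[i]:   6 18  8 10 21 24 27 30 29  6 12 13 39  4 34
dp:     1  1  2  2  1  1  1  1  2  3  3  3  1  4  2
Maximum is 4.

4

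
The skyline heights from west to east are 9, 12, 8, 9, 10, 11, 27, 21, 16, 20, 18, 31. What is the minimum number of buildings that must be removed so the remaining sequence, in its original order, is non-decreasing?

5

Fewest deletions = n − (longest non-decreasing subsequence).
i:      1  2  3  4  5  6  7  8  9 10 11 12
a[i]:   9 12  8  9 10 11 27 21 16 20 18 31
dp:     1  2  1  2  3  4  5  5  5  6  6  7
max dp = 7, so deletions = 12 − 7 = 5.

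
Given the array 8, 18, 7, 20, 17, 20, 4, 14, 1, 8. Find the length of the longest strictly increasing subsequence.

3

Let dp[i] be the length of the longest such subsequence ending at index i:
i:      1  2  3  4  5  6  7  8  9 10
a[i]:   8 18  7 20 17 20  4 14  1  8
dp:     1  2  1  3  2  3  1  2  1  2
Maximum dp value is 3.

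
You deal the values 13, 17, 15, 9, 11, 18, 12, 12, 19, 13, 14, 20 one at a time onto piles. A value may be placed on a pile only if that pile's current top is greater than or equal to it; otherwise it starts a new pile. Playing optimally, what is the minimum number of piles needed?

6

Place each on the leftmost legal pile:
13 → new pile 1 (tops now [13])
17 → new pile 2 (tops now [13, 17])
15 → pile 2 (tops now [13, 15])
9 → pile 1 (tops now [9, 15])
11 → pile 2 (tops now [9, 11])
18 → new pile 3 (tops now [9, 11, 18])
12 → pile 3 (tops now [9, 11, 12])
12 → pile 3 (tops now [9, 11, 12])
19 → new pile 4 (tops now [9, 11, 12, 19])
13 → pile 4 (tops now [9, 11, 12, 13])
14 → new pile 5 (tops now [9, 11, 12, 13, 14])
20 → new pile 6 (tops now [9, 11, 12, 13, 14, 20])
Six piles.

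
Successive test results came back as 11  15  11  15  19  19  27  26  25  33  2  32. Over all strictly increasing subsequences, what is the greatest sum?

Let S[i] be the best sum of a strictly increasing subsequence ending at i:
i:       1   2   3   4   5   6   7   8   9  10  11  12
a[i]:   11  15  11  15  19  19  27  26  25  33   2  32
S:      11  26  11  26  45  45  72  71  70 105   2 104
Maximum is 105 (e.g. 11 + 15 + 19 + 27 + 33).

105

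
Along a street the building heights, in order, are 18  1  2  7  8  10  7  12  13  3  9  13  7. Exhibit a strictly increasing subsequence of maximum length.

1, 2, 7, 8, 10, 12, 13

Patience tails give the LIS length; then backtrack through the dp parents:
18 → extends → [18]
1 → replaces 18 → [1]
2 → extends → [1, 2]
7 → extends → [1, 2, 7]
8 → extends → [1, 2, 7, 8]
10 → extends → [1, 2, 7, 8, 10]
7 → already a tail → [1, 2, 7, 8, 10]
12 → extends → [1, 2, 7, 8, 10, 12]
13 → extends → [1, 2, 7, 8, 10, 12, 13]
3 → replaces 7 → [1, 2, 3, 8, 10, 12, 13]
9 → replaces 10 → [1, 2, 3, 8, 9, 12, 13]
13 → already a tail → [1, 2, 3, 8, 9, 12, 13]
7 → replaces 8 → [1, 2, 3, 7, 9, 12, 13]
Length 7; one witness is 1, 2, 7, 8, 10, 12, 13.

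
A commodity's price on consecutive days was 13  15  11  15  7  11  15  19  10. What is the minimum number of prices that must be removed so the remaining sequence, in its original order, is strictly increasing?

5

Fewest deletions = n − (longest strictly increasing subsequence).
Patience tails:
13 → extends → [13]
15 → extends → [13, 15]
11 → replaces 13 → [11, 15]
15 → already a tail → [11, 15]
7 → replaces 11 → [7, 15]
11 → replaces 15 → [7, 11]
15 → extends → [7, 11, 15]
19 → extends → [7, 11, 15, 19]
10 → replaces 11 → [7, 10, 15, 19]
Longest strictly increasing subsequence has length 4, so deletions = 9 − 4 = 5.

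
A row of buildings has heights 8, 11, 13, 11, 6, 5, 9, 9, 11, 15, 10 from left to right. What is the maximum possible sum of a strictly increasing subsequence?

Let S[i] be the best sum of a strictly increasing subsequence ending at i:
i:      1  2  3  4  5  6  7  8  9 10 11
a[i]:   8 11 13 11  6  5  9  9 11 15 10
S:      8 19 32 19  6  5 17 17 28 47 27
Maximum is 47 (e.g. 8 + 11 + 13 + 15).

47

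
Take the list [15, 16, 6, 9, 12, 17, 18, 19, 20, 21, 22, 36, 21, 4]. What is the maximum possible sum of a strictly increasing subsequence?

Let S[i] be the best sum of a strictly increasing subsequence ending at i:
i:       1   2   3   4   5   6   7   8   9  10  11  12  13  14
a[i]:   15  16   6   9  12  17  18  19  20  21  22  36  21   4
S:      15  31   6  15  27  48  66  85 105 126 148 184 126   4
Maximum is 184 (e.g. 15 + 16 + 17 + 18 + 19 + 20 + 21 + 22 + 36).

184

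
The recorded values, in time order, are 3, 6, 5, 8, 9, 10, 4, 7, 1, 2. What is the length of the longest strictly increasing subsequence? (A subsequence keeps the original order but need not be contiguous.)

5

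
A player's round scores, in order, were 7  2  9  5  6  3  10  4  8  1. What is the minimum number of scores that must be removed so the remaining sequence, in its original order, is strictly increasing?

6

Fewest deletions = n − (longest strictly increasing subsequence).
i:      1  2  3  4  5  6  7  8  9 10
a[i]:   7  2  9  5  6  3 10  4  8  1
dp:     1  1  2  2  3  2  4  3  4  1
max dp = 4, so deletions = 10 − 4 = 6.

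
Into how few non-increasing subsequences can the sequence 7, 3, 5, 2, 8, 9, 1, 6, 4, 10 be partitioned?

Place each on the leftmost legal pile:
7 → new pile 1 (tops now [7])
3 → pile 1 (tops now [3])
5 → new pile 2 (tops now [3, 5])
2 → pile 1 (tops now [2, 5])
8 → new pile 3 (tops now [2, 5, 8])
9 → new pile 4 (tops now [2, 5, 8, 9])
1 → pile 1 (tops now [1, 5, 8, 9])
6 → pile 3 (tops now [1, 5, 6, 9])
4 → pile 2 (tops now [1, 4, 6, 9])
10 → new pile 5 (tops now [1, 4, 6, 9, 10])
Five piles.

5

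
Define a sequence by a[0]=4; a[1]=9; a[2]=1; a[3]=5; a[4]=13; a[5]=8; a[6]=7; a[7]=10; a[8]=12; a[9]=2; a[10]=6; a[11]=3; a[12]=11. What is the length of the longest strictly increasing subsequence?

Track the smallest tail for each achievable length (strict):
4 → extends → [4]
9 → extends → [4, 9]
1 → replaces 4 → [1, 9]
5 → replaces 9 → [1, 5]
13 → extends → [1, 5, 13]
8 → replaces 13 → [1, 5, 8]
7 → replaces 8 → [1, 5, 7]
10 → extends → [1, 5, 7, 10]
12 → extends → [1, 5, 7, 10, 12]
2 → replaces 5 → [1, 2, 7, 10, 12]
6 → replaces 7 → [1, 2, 6, 10, 12]
3 → replaces 6 → [1, 2, 3, 10, 12]
11 → replaces 12 → [1, 2, 3, 10, 11]
Five tails, so the longest strictly increasing subsequence has length 5 (e.g. 4, 5, 8, 10, 12).

5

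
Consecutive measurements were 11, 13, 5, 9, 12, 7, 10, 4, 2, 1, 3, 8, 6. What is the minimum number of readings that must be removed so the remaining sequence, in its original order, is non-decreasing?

Fewest deletions = n − (longest non-decreasing subsequence).
Patience tails:
11 → extends → [11]
13 → extends → [11, 13]
5 → replaces 11 → [5, 13]
9 → replaces 13 → [5, 9]
12 → extends → [5, 9, 12]
7 → replaces 9 → [5, 7, 12]
10 → replaces 12 → [5, 7, 10]
4 → replaces 5 → [4, 7, 10]
2 → replaces 4 → [2, 7, 10]
1 → replaces 2 → [1, 7, 10]
3 → replaces 7 → [1, 3, 10]
8 → replaces 10 → [1, 3, 8]
6 → replaces 8 → [1, 3, 6]
Longest non-decreasing subsequence has length 3, so deletions = 13 − 3 = 10.

10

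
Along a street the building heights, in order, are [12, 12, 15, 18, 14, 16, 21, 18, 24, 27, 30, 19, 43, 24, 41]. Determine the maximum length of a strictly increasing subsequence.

8

Let dp[i] be the length of the longest such subsequence ending at index i:
i:      1  2  3  4  5  6  7  8  9 10 11 12 13 14 15
a[i]:  12 12 15 18 14 16 21 18 24 27 30 19 43 24 41
dp:     1  1  2  3  2  3  4  4  5  6  7  5  8  6  8
Maximum dp value is 8.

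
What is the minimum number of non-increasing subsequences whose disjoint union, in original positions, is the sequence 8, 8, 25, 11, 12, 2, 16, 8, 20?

Place each on the leftmost legal pile:
8 → new pile 1 (tops now [8])
8 → pile 1 (tops now [8])
25 → new pile 2 (tops now [8, 25])
11 → pile 2 (tops now [8, 11])
12 → new pile 3 (tops now [8, 11, 12])
2 → pile 1 (tops now [2, 11, 12])
16 → new pile 4 (tops now [2, 11, 12, 16])
8 → pile 2 (tops now [2, 8, 12, 16])
20 → new pile 5 (tops now [2, 8, 12, 16, 20])
Five piles.

5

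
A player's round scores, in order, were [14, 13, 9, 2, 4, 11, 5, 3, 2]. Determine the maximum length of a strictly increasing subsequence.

Let dp[i] be the length of the longest such subsequence ending at index i:
i:      1  2  3  4  5  6  7  8  9
a[i]:  14 13  9  2  4 11  5  3  2
dp:     1  1  1  1  2  3  3  2  1
Maximum dp value is 3.

3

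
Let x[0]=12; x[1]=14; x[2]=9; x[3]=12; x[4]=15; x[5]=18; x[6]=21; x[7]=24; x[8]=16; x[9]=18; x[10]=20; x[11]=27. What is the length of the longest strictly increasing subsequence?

7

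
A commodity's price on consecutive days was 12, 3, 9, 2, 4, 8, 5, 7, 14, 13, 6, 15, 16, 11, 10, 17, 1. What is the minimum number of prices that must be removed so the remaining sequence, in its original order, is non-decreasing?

9

Fewest deletions = n − (longest non-decreasing subsequence).
Patience tails:
12 → extends → [12]
3 → replaces 12 → [3]
9 → extends → [3, 9]
2 → replaces 3 → [2, 9]
4 → replaces 9 → [2, 4]
8 → extends → [2, 4, 8]
5 → replaces 8 → [2, 4, 5]
7 → extends → [2, 4, 5, 7]
14 → extends → [2, 4, 5, 7, 14]
13 → replaces 14 → [2, 4, 5, 7, 13]
6 → replaces 7 → [2, 4, 5, 6, 13]
15 → extends → [2, 4, 5, 6, 13, 15]
16 → extends → [2, 4, 5, 6, 13, 15, 16]
11 → replaces 13 → [2, 4, 5, 6, 11, 15, 16]
10 → replaces 11 → [2, 4, 5, 6, 10, 15, 16]
17 → extends → [2, 4, 5, 6, 10, 15, 16, 17]
1 → replaces 2 → [1, 4, 5, 6, 10, 15, 16, 17]
Longest non-decreasing subsequence has length 8, so deletions = 17 − 8 = 9.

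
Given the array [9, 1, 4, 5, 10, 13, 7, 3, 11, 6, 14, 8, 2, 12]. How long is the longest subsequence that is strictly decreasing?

4

Let dp[i] be the longest strictly decreasing subsequence ending at i:
i:      1  2  3  4  5  6  7  8  9 10 11 12 13 14
a[i]:   9  1  4  5 10 13  7  3 11  6 14  8  2 12
dp:     1  2  2  2  1  1  2  3  2  3  1  3  4  2
Maximum is 4.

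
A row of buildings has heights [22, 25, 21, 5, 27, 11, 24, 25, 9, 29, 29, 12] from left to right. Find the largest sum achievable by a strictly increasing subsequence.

Let S[i] be the best sum of a strictly increasing subsequence ending at i:
i:       1   2   3   4   5   6   7   8   9  10  11  12
a[i]:   22  25  21   5  27  11  24  25   9  29  29  12
S:      22  47  21   5  74  16  46  71  14 103 103  28
Maximum is 103 (e.g. 22 + 25 + 27 + 29).

103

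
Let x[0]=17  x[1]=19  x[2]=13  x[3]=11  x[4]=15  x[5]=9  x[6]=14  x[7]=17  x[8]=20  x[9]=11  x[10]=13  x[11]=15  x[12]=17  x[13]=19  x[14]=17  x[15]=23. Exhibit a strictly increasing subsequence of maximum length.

Patience tails give the LIS length; then backtrack through the dp parents:
17 → extends → [17]
19 → extends → [17, 19]
13 → replaces 17 → [13, 19]
11 → replaces 13 → [11, 19]
15 → replaces 19 → [11, 15]
9 → replaces 11 → [9, 15]
14 → replaces 15 → [9, 14]
17 → extends → [9, 14, 17]
20 → extends → [9, 14, 17, 20]
11 → replaces 14 → [9, 11, 17, 20]
13 → replaces 17 → [9, 11, 13, 20]
15 → replaces 20 → [9, 11, 13, 15]
17 → extends → [9, 11, 13, 15, 17]
19 → extends → [9, 11, 13, 15, 17, 19]
17 → already a tail → [9, 11, 13, 15, 17, 19]
23 → extends → [9, 11, 13, 15, 17, 19, 23]
Length 7; one witness is 9, 11, 13, 15, 17, 19, 23.

9, 11, 13, 15, 17, 19, 23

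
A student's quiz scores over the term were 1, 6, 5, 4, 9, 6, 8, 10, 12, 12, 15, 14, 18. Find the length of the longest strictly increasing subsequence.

8

Let dp[i] be the length of the longest such subsequence ending at index i:
i:      1  2  3  4  5  6  7  8  9 10 11 12 13
a[i]:   1  6  5  4  9  6  8 10 12 12 15 14 18
dp:     1  2  2  2  3  3  4  5  6  6  7  7  8
Maximum dp value is 8.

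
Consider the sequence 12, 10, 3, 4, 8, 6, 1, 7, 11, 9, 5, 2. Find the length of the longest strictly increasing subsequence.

5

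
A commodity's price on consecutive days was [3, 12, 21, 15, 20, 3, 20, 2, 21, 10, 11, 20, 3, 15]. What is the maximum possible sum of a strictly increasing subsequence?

Let S[i] be the best sum of a strictly increasing subsequence ending at i:
i:      1  2  3  4  5  6  7  8  9 10 11 12 13 14
a[i]:   3 12 21 15 20  3 20  2 21 10 11 20  3 15
S:      3 15 36 30 50  3 50  2 71 13 24 50  5 39
Maximum is 71 (e.g. 3 + 12 + 15 + 20 + 21).

71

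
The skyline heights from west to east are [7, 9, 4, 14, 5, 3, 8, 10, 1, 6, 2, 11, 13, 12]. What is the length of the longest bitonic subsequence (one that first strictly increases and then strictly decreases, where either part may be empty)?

7

inc[i] = longest strictly increasing subsequence ending at i; dec[i] = longest strictly decreasing subsequence starting at i:
i:      1  2  3  4  5  6  7  8  9 10 11 12 13 14
a[i]:   7  9  4 14  5  3  8 10  1  6  2 11 13 12
inc:    1  2  1  3  2  1  3  4  1  3  2  5  6  6
dec:    4  4  3  4  3  2  3  3  1  2  1  1  2  1
Best peak at i=13 (value 13): inc=6, dec=2, length 6+2−1 = 7.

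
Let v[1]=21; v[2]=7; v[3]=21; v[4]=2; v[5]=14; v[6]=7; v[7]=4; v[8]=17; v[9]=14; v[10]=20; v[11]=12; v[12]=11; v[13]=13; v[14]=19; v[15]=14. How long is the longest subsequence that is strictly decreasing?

5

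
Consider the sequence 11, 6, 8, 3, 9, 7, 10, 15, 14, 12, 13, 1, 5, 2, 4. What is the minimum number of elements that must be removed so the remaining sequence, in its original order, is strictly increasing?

Fewest deletions = n − (longest strictly increasing subsequence).
i:      1  2  3  4  5  6  7  8  9 10 11 12 13 14 15
a[i]:  11  6  8  3  9  7 10 15 14 12 13  1  5  2  4
dp:     1  1  2  1  3  2  4  5  5  5  6  1  2  2  3
max dp = 6, so deletions = 15 − 6 = 9.

9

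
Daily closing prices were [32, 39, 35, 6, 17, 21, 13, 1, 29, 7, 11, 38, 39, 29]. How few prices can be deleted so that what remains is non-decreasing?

8

Fewest deletions = n − (longest non-decreasing subsequence).
i:      1  2  3  4  5  6  7  8  9 10 11 12 13 14
a[i]:  32 39 35  6 17 21 13  1 29  7 11 38 39 29
dp:     1  2  2  1  2  3  2  1  4  2  3  5  6  5
max dp = 6, so deletions = 14 − 6 = 8.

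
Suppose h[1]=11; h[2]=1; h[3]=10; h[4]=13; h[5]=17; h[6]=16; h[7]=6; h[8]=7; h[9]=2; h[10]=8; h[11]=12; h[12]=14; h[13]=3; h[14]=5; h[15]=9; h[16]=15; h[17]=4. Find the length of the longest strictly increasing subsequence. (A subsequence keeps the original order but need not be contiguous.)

7

Let dp[i] be the length of the longest such subsequence ending at index i:
i:      1  2  3  4  5  6  7  8  9 10 11 12 13 14 15 16 17
h[i]:  11  1 10 13 17 16  6  7  2  8 12 14  3  5  9 15  4
dp:     1  1  2  3  4  4  2  3  2  4  5  6  3  4  5  7  4
Maximum dp value is 7.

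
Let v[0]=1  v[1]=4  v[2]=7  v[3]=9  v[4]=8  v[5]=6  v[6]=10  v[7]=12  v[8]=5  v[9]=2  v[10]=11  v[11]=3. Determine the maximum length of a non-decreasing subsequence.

6

Let dp[i] be the length of the longest such subsequence ending at index i:
i:      0  1  2  3  4  5  6  7  8  9 10 11
v[i]:   1  4  7  9  8  6 10 12  5  2 11  3
dp:     1  2  3  4  4  3  5  6  3  2  6  3
Maximum dp value is 6.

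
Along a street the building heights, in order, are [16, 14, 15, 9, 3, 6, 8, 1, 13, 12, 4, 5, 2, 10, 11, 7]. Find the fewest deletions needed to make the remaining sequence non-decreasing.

11

Fewest deletions = n − (longest non-decreasing subsequence).
Patience tails:
16 → extends → [16]
14 → replaces 16 → [14]
15 → extends → [14, 15]
9 → replaces 14 → [9, 15]
3 → replaces 9 → [3, 15]
6 → replaces 15 → [3, 6]
8 → extends → [3, 6, 8]
1 → replaces 3 → [1, 6, 8]
13 → extends → [1, 6, 8, 13]
12 → replaces 13 → [1, 6, 8, 12]
4 → replaces 6 → [1, 4, 8, 12]
5 → replaces 8 → [1, 4, 5, 12]
2 → replaces 4 → [1, 2, 5, 12]
10 → replaces 12 → [1, 2, 5, 10]
11 → extends → [1, 2, 5, 10, 11]
7 → replaces 10 → [1, 2, 5, 7, 11]
Longest non-decreasing subsequence has length 5, so deletions = 16 − 5 = 11.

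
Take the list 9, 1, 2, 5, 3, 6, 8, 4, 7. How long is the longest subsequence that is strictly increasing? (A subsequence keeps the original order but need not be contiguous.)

5

Track the smallest tail for each achievable length (strict):
9 → extends → [9]
1 → replaces 9 → [1]
2 → extends → [1, 2]
5 → extends → [1, 2, 5]
3 → replaces 5 → [1, 2, 3]
6 → extends → [1, 2, 3, 6]
8 → extends → [1, 2, 3, 6, 8]
4 → replaces 6 → [1, 2, 3, 4, 8]
7 → replaces 8 → [1, 2, 3, 4, 7]
Five tails, so the longest strictly increasing subsequence has length 5 (e.g. 1, 2, 5, 6, 8).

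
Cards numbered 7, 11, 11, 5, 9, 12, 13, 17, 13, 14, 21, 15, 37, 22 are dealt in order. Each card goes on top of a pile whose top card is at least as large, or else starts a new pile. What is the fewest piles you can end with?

Place each on the leftmost legal pile:
7 → new pile 1 (tops now [7])
11 → new pile 2 (tops now [7, 11])
11 → pile 2 (tops now [7, 11])
5 → pile 1 (tops now [5, 11])
9 → pile 2 (tops now [5, 9])
12 → new pile 3 (tops now [5, 9, 12])
13 → new pile 4 (tops now [5, 9, 12, 13])
17 → new pile 5 (tops now [5, 9, 12, 13, 17])
13 → pile 4 (tops now [5, 9, 12, 13, 17])
14 → pile 5 (tops now [5, 9, 12, 13, 14])
21 → new pile 6 (tops now [5, 9, 12, 13, 14, 21])
15 → pile 6 (tops now [5, 9, 12, 13, 14, 15])
37 → new pile 7 (tops now [5, 9, 12, 13, 14, 15, 37])
22 → pile 7 (tops now [5, 9, 12, 13, 14, 15, 22])
Seven piles.

7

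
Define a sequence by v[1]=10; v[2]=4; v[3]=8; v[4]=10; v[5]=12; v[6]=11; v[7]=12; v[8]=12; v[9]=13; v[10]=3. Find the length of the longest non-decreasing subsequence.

Let dp[i] be the length of the longest such subsequence ending at index i:
i:      1  2  3  4  5  6  7  8  9 10
v[i]:  10  4  8 10 12 11 12 12 13  3
dp:     1  1  2  3  4  4  5  6  7  1
Maximum dp value is 7.

7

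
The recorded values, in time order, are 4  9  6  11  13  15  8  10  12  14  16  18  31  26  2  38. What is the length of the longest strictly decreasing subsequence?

3

Negate each value so 'decreasing' becomes 'increasing', then run patience tails on the negated sequence:
-4 → extends → [-4]
-9 → replaces -4 → [-9]
-6 → extends → [-9, -6]
-11 → replaces -9 → [-11, -6]
-13 → replaces -11 → [-13, -6]
-15 → replaces -13 → [-15, -6]
-8 → replaces -6 → [-15, -8]
-10 → replaces -8 → [-15, -10]
-12 → replaces -10 → [-15, -12]
-14 → replaces -12 → [-15, -14]
-16 → replaces -15 → [-16, -14]
-18 → replaces -16 → [-18, -14]
-31 → replaces -18 → [-31, -14]
-26 → replaces -14 → [-31, -26]
-2 → extends → [-31, -26, -2]
-38 → replaces -31 → [-38, -26, -2]
Three tails, so the longest strictly decreasing subsequence of the original has length 3.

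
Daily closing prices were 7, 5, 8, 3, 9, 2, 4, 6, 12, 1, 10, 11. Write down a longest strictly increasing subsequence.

Patience tails give the LIS length; then backtrack through the dp parents:
7 → extends → [7]
5 → replaces 7 → [5]
8 → extends → [5, 8]
3 → replaces 5 → [3, 8]
9 → extends → [3, 8, 9]
2 → replaces 3 → [2, 8, 9]
4 → replaces 8 → [2, 4, 9]
6 → replaces 9 → [2, 4, 6]
12 → extends → [2, 4, 6, 12]
1 → replaces 2 → [1, 4, 6, 12]
10 → replaces 12 → [1, 4, 6, 10]
11 → extends → [1, 4, 6, 10, 11]
Length 5; one witness is 7, 8, 9, 10, 11.

7, 8, 9, 10, 11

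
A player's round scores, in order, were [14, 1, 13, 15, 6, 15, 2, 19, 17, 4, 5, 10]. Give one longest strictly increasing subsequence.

Patience tails give the LIS length; then backtrack through the dp parents:
14 → extends → [14]
1 → replaces 14 → [1]
13 → extends → [1, 13]
15 → extends → [1, 13, 15]
6 → replaces 13 → [1, 6, 15]
15 → already a tail → [1, 6, 15]
2 → replaces 6 → [1, 2, 15]
19 → extends → [1, 2, 15, 19]
17 → replaces 19 → [1, 2, 15, 17]
4 → replaces 15 → [1, 2, 4, 17]
5 → replaces 17 → [1, 2, 4, 5]
10 → extends → [1, 2, 4, 5, 10]
Length 5; one witness is 1, 2, 4, 5, 10.

1, 2, 4, 5, 10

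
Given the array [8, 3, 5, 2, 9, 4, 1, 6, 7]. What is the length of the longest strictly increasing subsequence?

4

Track the smallest tail for each achievable length (strict):
8 → extends → [8]
3 → replaces 8 → [3]
5 → extends → [3, 5]
2 → replaces 3 → [2, 5]
9 → extends → [2, 5, 9]
4 → replaces 5 → [2, 4, 9]
1 → replaces 2 → [1, 4, 9]
6 → replaces 9 → [1, 4, 6]
7 → extends → [1, 4, 6, 7]
Four tails, so the longest strictly increasing subsequence has length 4 (e.g. 3, 5, 6, 7).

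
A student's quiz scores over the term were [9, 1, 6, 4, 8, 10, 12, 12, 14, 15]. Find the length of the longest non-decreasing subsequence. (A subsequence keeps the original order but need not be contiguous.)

8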